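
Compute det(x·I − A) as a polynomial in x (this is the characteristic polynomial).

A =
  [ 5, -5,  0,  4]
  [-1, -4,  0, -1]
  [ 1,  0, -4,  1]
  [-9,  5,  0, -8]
x^4 + 11*x^3 + 36*x^2 + 16*x - 64

Expanding det(x·I − A) (e.g. by cofactor expansion or by noting that A is similar to its Jordan form J, which has the same characteristic polynomial as A) gives
  χ_A(x) = x^4 + 11*x^3 + 36*x^2 + 16*x - 64
which factors as (x - 1)*(x + 4)^3. The eigenvalues (with algebraic multiplicities) are λ = -4 with multiplicity 3, λ = 1 with multiplicity 1.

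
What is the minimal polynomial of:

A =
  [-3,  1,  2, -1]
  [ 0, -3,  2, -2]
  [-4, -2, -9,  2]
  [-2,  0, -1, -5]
x^3 + 15*x^2 + 75*x + 125

The characteristic polynomial is χ_A(x) = (x + 5)^4, so the eigenvalues are known. The minimal polynomial is
  m_A(x) = Π_λ (x − λ)^{k_λ}
where k_λ is the size of the *largest* Jordan block for λ (equivalently, the smallest k with (A − λI)^k v = 0 for every generalised eigenvector v of λ).

  λ = -5: largest Jordan block has size 3, contributing (x + 5)^3

So m_A(x) = (x + 5)^3 = x^3 + 15*x^2 + 75*x + 125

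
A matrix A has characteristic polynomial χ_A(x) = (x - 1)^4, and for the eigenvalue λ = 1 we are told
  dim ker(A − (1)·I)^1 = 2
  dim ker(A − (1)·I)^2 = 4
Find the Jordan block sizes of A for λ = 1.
Block sizes for λ = 1: [2, 2]

From the dimensions of kernels of powers, the number of Jordan blocks of size at least j is d_j − d_{j−1} where d_j = dim ker(N^j) (with d_0 = 0). Computing the differences gives [2, 2].
The number of blocks of size exactly k is (#blocks of size ≥ k) − (#blocks of size ≥ k + 1), so the partition is: 2 block(s) of size 2.
In nonincreasing order the block sizes are [2, 2].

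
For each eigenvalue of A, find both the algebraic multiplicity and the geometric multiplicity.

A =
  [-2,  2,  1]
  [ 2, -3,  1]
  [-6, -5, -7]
λ = -4: alg = 3, geom = 1

Step 1 — factor the characteristic polynomial to read off the algebraic multiplicities:
  χ_A(x) = (x + 4)^3

Step 2 — compute geometric multiplicities via the rank-nullity identity g(λ) = n − rank(A − λI):
  rank(A − (-4)·I) = 2, so dim ker(A − (-4)·I) = n − 2 = 1

Summary:
  λ = -4: algebraic multiplicity = 3, geometric multiplicity = 1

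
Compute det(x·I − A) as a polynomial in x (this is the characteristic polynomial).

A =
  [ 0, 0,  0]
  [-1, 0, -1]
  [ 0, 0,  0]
x^3

Expanding det(x·I − A) (e.g. by cofactor expansion or by noting that A is similar to its Jordan form J, which has the same characteristic polynomial as A) gives
  χ_A(x) = x^3
which factors as x^3. The eigenvalues (with algebraic multiplicities) are λ = 0 with multiplicity 3.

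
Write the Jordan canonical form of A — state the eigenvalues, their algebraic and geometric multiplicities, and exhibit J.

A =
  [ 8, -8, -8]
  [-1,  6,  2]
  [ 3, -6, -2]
J_2(4) ⊕ J_1(4)

The characteristic polynomial is
  det(x·I − A) = x^3 - 12*x^2 + 48*x - 64 = (x - 4)^3

Eigenvalues and multiplicities (the geometric multiplicity of λ is n − rank(A − λI), which equals the number of Jordan blocks for λ):
  λ = 4: algebraic multiplicity = 3, geometric multiplicity = 2

Determining the block sizes for each eigenvalue:
  λ = 4: 2 blocks summing to 3 forces exactly one block of size 2 and the rest size 1 → block sizes [2, 1]

Assembling the blocks gives a Jordan form
J =
  [4, 1, 0]
  [0, 4, 0]
  [0, 0, 4]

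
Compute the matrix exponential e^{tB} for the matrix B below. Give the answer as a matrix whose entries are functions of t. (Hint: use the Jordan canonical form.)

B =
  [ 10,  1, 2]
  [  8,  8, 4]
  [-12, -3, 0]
e^{tB} =
  [4*t*exp(6*t) + exp(6*t), t*exp(6*t), 2*t*exp(6*t)]
  [8*t*exp(6*t), 2*t*exp(6*t) + exp(6*t), 4*t*exp(6*t)]
  [-12*t*exp(6*t), -3*t*exp(6*t), -6*t*exp(6*t) + exp(6*t)]

Strategy: write B = P · J · P⁻¹ where J is a Jordan canonical form, so e^{tB} = P · e^{tJ} · P⁻¹, and e^{tJ} can be computed block-by-block.

B has Jordan form
J =
  [6, 1, 0]
  [0, 6, 0]
  [0, 0, 6]
(up to reordering of blocks).

Per-block formulas:
  For a 2×2 Jordan block J_2(6): exp(t · J_2(6)) = e^(6t)·(I + t·N), where N is the 2×2 nilpotent shift.
  For a 1×1 block at λ = 6: exp(t · [6]) = [e^(6t)].

After assembling e^{tJ} and conjugating by P, we get:

e^{tB} =
  [4*t*exp(6*t) + exp(6*t), t*exp(6*t), 2*t*exp(6*t)]
  [8*t*exp(6*t), 2*t*exp(6*t) + exp(6*t), 4*t*exp(6*t)]
  [-12*t*exp(6*t), -3*t*exp(6*t), -6*t*exp(6*t) + exp(6*t)]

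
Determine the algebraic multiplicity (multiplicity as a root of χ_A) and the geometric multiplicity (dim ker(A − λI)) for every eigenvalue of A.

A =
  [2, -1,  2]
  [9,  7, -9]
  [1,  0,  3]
λ = 4: alg = 3, geom = 1

Step 1 — factor the characteristic polynomial to read off the algebraic multiplicities:
  χ_A(x) = (x - 4)^3

Step 2 — compute geometric multiplicities via the rank-nullity identity g(λ) = n − rank(A − λI):
  rank(A − (4)·I) = 2, so dim ker(A − (4)·I) = n − 2 = 1

Summary:
  λ = 4: algebraic multiplicity = 3, geometric multiplicity = 1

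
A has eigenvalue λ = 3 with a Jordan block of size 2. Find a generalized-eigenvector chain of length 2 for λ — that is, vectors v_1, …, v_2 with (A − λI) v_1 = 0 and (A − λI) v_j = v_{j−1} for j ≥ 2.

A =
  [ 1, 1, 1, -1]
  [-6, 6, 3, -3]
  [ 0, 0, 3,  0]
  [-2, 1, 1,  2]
A Jordan chain for λ = 3 of length 2:
v_1 = (-2, -6, 0, -2)ᵀ
v_2 = (1, 0, 0, 0)ᵀ

Let N = A − (3)·I. We want v_2 with N^2 v_2 = 0 but N^1 v_2 ≠ 0; then v_{j-1} := N · v_j for j = 2, …, 2.

Pick v_2 = (1, 0, 0, 0)ᵀ.
Then v_1 = N · v_2 = (-2, -6, 0, -2)ᵀ.

Sanity check: (A − (3)·I) v_1 = (0, 0, 0, 0)ᵀ = 0. ✓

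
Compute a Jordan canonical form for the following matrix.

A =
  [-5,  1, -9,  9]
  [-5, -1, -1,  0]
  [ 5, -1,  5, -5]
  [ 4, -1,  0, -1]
J_2(-3) ⊕ J_2(2)

The characteristic polynomial is
  det(x·I − A) = x^4 + 2*x^3 - 11*x^2 - 12*x + 36 = (x - 2)^2*(x + 3)^2

Eigenvalues and multiplicities (the geometric multiplicity of λ is n − rank(A − λI), which equals the number of Jordan blocks for λ):
  λ = -3: algebraic multiplicity = 2, geometric multiplicity = 1
  λ = 2: algebraic multiplicity = 2, geometric multiplicity = 1

Determining the block sizes for each eigenvalue:
  λ = -3: one block (gm = 1), so the single block has size am = 2 → block sizes [2]
  λ = 2: one block (gm = 1), so the single block has size am = 2 → block sizes [2]

Assembling the blocks gives a Jordan form
J =
  [-3,  1, 0, 0]
  [ 0, -3, 0, 0]
  [ 0,  0, 2, 1]
  [ 0,  0, 0, 2]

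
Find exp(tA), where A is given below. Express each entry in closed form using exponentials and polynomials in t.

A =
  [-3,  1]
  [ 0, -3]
e^{tA} =
  [exp(-3*t), t*exp(-3*t)]
  [0, exp(-3*t)]

Strategy: write A = P · J · P⁻¹ where J is a Jordan canonical form, so e^{tA} = P · e^{tJ} · P⁻¹, and e^{tJ} can be computed block-by-block.

A has Jordan form
J =
  [-3,  1]
  [ 0, -3]
(up to reordering of blocks).

Per-block formulas:
  For a 2×2 Jordan block J_2(-3): exp(t · J_2(-3)) = e^(-3t)·(I + t·N), where N is the 2×2 nilpotent shift.

After assembling e^{tJ} and conjugating by P, we get:

e^{tA} =
  [exp(-3*t), t*exp(-3*t)]
  [0, exp(-3*t)]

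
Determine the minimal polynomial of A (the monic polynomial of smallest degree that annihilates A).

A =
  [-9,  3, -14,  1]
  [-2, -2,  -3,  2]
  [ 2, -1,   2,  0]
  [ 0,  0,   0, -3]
x^3 + 9*x^2 + 27*x + 27

The characteristic polynomial is χ_A(x) = (x + 3)^4, so the eigenvalues are known. The minimal polynomial is
  m_A(x) = Π_λ (x − λ)^{k_λ}
where k_λ is the size of the *largest* Jordan block for λ (equivalently, the smallest k with (A − λI)^k v = 0 for every generalised eigenvector v of λ).

  λ = -3: largest Jordan block has size 3, contributing (x + 3)^3

So m_A(x) = (x + 3)^3 = x^3 + 9*x^2 + 27*x + 27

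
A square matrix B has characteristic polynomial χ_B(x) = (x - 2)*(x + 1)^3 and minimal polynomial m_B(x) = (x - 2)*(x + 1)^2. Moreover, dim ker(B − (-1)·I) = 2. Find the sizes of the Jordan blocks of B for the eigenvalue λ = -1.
Block sizes for λ = -1: [2, 1]

Step 1 — from the characteristic polynomial, algebraic multiplicity of λ = -1 is 3. From dim ker(B − (-1)·I) = 2, there are exactly 2 Jordan blocks for λ = -1.
Step 2 — from the minimal polynomial, the factor (x + 1)^2 tells us the largest block for λ = -1 has size 2.
Step 3 — with total size 3, 2 blocks, and largest block 2, the block sizes (in nonincreasing order) are [2, 1].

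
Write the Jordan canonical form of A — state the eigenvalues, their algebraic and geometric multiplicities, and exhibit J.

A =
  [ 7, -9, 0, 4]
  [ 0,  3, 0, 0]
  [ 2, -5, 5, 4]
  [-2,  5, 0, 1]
J_2(3) ⊕ J_1(5) ⊕ J_1(5)

The characteristic polynomial is
  det(x·I − A) = x^4 - 16*x^3 + 94*x^2 - 240*x + 225 = (x - 5)^2*(x - 3)^2

Eigenvalues and multiplicities (the geometric multiplicity of λ is n − rank(A − λI), which equals the number of Jordan blocks for λ):
  λ = 3: algebraic multiplicity = 2, geometric multiplicity = 1
  λ = 5: algebraic multiplicity = 2, geometric multiplicity = 2

Determining the block sizes for each eigenvalue:
  λ = 3: one block (gm = 1), so the single block has size am = 2 → block sizes [2]
  λ = 5: gm = am = 2, so every block has size 1 → block sizes [1, 1]

Assembling the blocks gives a Jordan form
J =
  [3, 1, 0, 0]
  [0, 3, 0, 0]
  [0, 0, 5, 0]
  [0, 0, 0, 5]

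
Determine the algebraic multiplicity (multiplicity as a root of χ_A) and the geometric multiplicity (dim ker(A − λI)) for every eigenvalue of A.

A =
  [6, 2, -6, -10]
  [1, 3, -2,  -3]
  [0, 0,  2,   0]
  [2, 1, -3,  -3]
λ = 2: alg = 4, geom = 2

Step 1 — factor the characteristic polynomial to read off the algebraic multiplicities:
  χ_A(x) = (x - 2)^4

Step 2 — compute geometric multiplicities via the rank-nullity identity g(λ) = n − rank(A − λI):
  rank(A − (2)·I) = 2, so dim ker(A − (2)·I) = n − 2 = 2

Summary:
  λ = 2: algebraic multiplicity = 4, geometric multiplicity = 2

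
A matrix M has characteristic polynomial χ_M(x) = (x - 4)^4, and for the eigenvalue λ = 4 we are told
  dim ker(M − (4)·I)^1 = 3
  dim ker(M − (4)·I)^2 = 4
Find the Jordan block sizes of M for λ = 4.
Block sizes for λ = 4: [2, 1, 1]

From the dimensions of kernels of powers, the number of Jordan blocks of size at least j is d_j − d_{j−1} where d_j = dim ker(N^j) (with d_0 = 0). Computing the differences gives [3, 1].
The number of blocks of size exactly k is (#blocks of size ≥ k) − (#blocks of size ≥ k + 1), so the partition is: 2 block(s) of size 1, 1 block(s) of size 2.
In nonincreasing order the block sizes are [2, 1, 1].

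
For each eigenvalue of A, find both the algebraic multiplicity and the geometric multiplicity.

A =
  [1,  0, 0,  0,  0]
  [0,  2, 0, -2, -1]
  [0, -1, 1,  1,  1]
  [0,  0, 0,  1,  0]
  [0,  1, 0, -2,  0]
λ = 1: alg = 5, geom = 3

Step 1 — factor the characteristic polynomial to read off the algebraic multiplicities:
  χ_A(x) = (x - 1)^5

Step 2 — compute geometric multiplicities via the rank-nullity identity g(λ) = n − rank(A − λI):
  rank(A − (1)·I) = 2, so dim ker(A − (1)·I) = n − 2 = 3

Summary:
  λ = 1: algebraic multiplicity = 5, geometric multiplicity = 3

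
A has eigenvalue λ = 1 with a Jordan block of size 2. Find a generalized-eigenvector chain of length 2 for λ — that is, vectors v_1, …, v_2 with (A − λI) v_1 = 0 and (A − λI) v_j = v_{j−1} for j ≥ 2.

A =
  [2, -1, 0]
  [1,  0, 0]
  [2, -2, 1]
A Jordan chain for λ = 1 of length 2:
v_1 = (1, 1, 2)ᵀ
v_2 = (1, 0, 0)ᵀ

Let N = A − (1)·I. We want v_2 with N^2 v_2 = 0 but N^1 v_2 ≠ 0; then v_{j-1} := N · v_j for j = 2, …, 2.

Pick v_2 = (1, 0, 0)ᵀ.
Then v_1 = N · v_2 = (1, 1, 2)ᵀ.

Sanity check: (A − (1)·I) v_1 = (0, 0, 0)ᵀ = 0. ✓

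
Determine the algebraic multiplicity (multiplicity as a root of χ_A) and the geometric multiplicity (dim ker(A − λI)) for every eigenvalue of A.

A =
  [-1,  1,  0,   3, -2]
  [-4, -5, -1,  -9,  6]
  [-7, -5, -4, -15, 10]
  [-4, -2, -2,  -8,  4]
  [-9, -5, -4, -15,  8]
λ = -2: alg = 5, geom = 3

Step 1 — factor the characteristic polynomial to read off the algebraic multiplicities:
  χ_A(x) = (x + 2)^5

Step 2 — compute geometric multiplicities via the rank-nullity identity g(λ) = n − rank(A − λI):
  rank(A − (-2)·I) = 2, so dim ker(A − (-2)·I) = n − 2 = 3

Summary:
  λ = -2: algebraic multiplicity = 5, geometric multiplicity = 3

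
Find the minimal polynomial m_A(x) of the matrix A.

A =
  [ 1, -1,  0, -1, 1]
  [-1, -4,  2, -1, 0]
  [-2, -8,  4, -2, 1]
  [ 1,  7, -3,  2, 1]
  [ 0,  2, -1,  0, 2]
x^3 - 3*x^2 + 3*x - 1

The characteristic polynomial is χ_A(x) = (x - 1)^5, so the eigenvalues are known. The minimal polynomial is
  m_A(x) = Π_λ (x − λ)^{k_λ}
where k_λ is the size of the *largest* Jordan block for λ (equivalently, the smallest k with (A − λI)^k v = 0 for every generalised eigenvector v of λ).

  λ = 1: largest Jordan block has size 3, contributing (x − 1)^3

So m_A(x) = (x - 1)^3 = x^3 - 3*x^2 + 3*x - 1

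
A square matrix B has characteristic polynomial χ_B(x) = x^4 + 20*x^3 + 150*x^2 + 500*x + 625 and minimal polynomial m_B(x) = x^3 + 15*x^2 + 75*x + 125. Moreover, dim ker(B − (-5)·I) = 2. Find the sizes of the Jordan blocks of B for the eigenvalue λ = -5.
Block sizes for λ = -5: [3, 1]

Step 1 — from the characteristic polynomial, algebraic multiplicity of λ = -5 is 4. From dim ker(B − (-5)·I) = 2, there are exactly 2 Jordan blocks for λ = -5.
Step 2 — from the minimal polynomial, the factor (x + 5)^3 tells us the largest block for λ = -5 has size 3.
Step 3 — with total size 4, 2 blocks, and largest block 3, the block sizes (in nonincreasing order) are [3, 1].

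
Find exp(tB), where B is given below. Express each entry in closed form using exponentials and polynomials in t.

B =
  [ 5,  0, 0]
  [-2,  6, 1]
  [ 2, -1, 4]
e^{tB} =
  [exp(5*t), 0, 0]
  [-2*t*exp(5*t), t*exp(5*t) + exp(5*t), t*exp(5*t)]
  [2*t*exp(5*t), -t*exp(5*t), -t*exp(5*t) + exp(5*t)]

Strategy: write B = P · J · P⁻¹ where J is a Jordan canonical form, so e^{tB} = P · e^{tJ} · P⁻¹, and e^{tJ} can be computed block-by-block.

B has Jordan form
J =
  [5, 1, 0]
  [0, 5, 0]
  [0, 0, 5]
(up to reordering of blocks).

Per-block formulas:
  For a 2×2 Jordan block J_2(5): exp(t · J_2(5)) = e^(5t)·(I + t·N), where N is the 2×2 nilpotent shift.
  For a 1×1 block at λ = 5: exp(t · [5]) = [e^(5t)].

After assembling e^{tJ} and conjugating by P, we get:

e^{tB} =
  [exp(5*t), 0, 0]
  [-2*t*exp(5*t), t*exp(5*t) + exp(5*t), t*exp(5*t)]
  [2*t*exp(5*t), -t*exp(5*t), -t*exp(5*t) + exp(5*t)]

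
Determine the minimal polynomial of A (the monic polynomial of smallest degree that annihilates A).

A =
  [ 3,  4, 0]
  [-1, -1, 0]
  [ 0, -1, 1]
x^3 - 3*x^2 + 3*x - 1

The characteristic polynomial is χ_A(x) = (x - 1)^3, so the eigenvalues are known. The minimal polynomial is
  m_A(x) = Π_λ (x − λ)^{k_λ}
where k_λ is the size of the *largest* Jordan block for λ (equivalently, the smallest k with (A − λI)^k v = 0 for every generalised eigenvector v of λ).

  λ = 1: largest Jordan block has size 3, contributing (x − 1)^3

So m_A(x) = (x - 1)^3 = x^3 - 3*x^2 + 3*x - 1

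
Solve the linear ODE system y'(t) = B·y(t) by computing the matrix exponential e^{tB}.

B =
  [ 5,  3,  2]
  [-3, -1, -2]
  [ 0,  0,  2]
e^{tB} =
  [3*t*exp(2*t) + exp(2*t), 3*t*exp(2*t), 2*t*exp(2*t)]
  [-3*t*exp(2*t), -3*t*exp(2*t) + exp(2*t), -2*t*exp(2*t)]
  [0, 0, exp(2*t)]

Strategy: write B = P · J · P⁻¹ where J is a Jordan canonical form, so e^{tB} = P · e^{tJ} · P⁻¹, and e^{tJ} can be computed block-by-block.

B has Jordan form
J =
  [2, 1, 0]
  [0, 2, 0]
  [0, 0, 2]
(up to reordering of blocks).

Per-block formulas:
  For a 1×1 block at λ = 2: exp(t · [2]) = [e^(2t)].
  For a 2×2 Jordan block J_2(2): exp(t · J_2(2)) = e^(2t)·(I + t·N), where N is the 2×2 nilpotent shift.

After assembling e^{tJ} and conjugating by P, we get:

e^{tB} =
  [3*t*exp(2*t) + exp(2*t), 3*t*exp(2*t), 2*t*exp(2*t)]
  [-3*t*exp(2*t), -3*t*exp(2*t) + exp(2*t), -2*t*exp(2*t)]
  [0, 0, exp(2*t)]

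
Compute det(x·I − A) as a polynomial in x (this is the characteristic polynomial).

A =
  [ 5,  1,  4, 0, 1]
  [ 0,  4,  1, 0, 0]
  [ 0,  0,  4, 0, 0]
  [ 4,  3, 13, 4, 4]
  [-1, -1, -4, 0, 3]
x^5 - 20*x^4 + 160*x^3 - 640*x^2 + 1280*x - 1024

Expanding det(x·I − A) (e.g. by cofactor expansion or by noting that A is similar to its Jordan form J, which has the same characteristic polynomial as A) gives
  χ_A(x) = x^5 - 20*x^4 + 160*x^3 - 640*x^2 + 1280*x - 1024
which factors as (x - 4)^5. The eigenvalues (with algebraic multiplicities) are λ = 4 with multiplicity 5.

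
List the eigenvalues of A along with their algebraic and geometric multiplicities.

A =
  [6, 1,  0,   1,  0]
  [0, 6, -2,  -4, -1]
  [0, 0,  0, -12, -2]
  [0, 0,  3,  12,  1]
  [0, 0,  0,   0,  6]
λ = 6: alg = 5, geom = 2

Step 1 — factor the characteristic polynomial to read off the algebraic multiplicities:
  χ_A(x) = (x - 6)^5

Step 2 — compute geometric multiplicities via the rank-nullity identity g(λ) = n − rank(A − λI):
  rank(A − (6)·I) = 3, so dim ker(A − (6)·I) = n − 3 = 2

Summary:
  λ = 6: algebraic multiplicity = 5, geometric multiplicity = 2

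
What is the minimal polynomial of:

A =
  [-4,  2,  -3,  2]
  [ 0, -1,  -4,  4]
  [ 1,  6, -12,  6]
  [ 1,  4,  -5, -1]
x^3 + 13*x^2 + 55*x + 75

The characteristic polynomial is χ_A(x) = (x + 3)*(x + 5)^3, so the eigenvalues are known. The minimal polynomial is
  m_A(x) = Π_λ (x − λ)^{k_λ}
where k_λ is the size of the *largest* Jordan block for λ (equivalently, the smallest k with (A − λI)^k v = 0 for every generalised eigenvector v of λ).

  λ = -5: largest Jordan block has size 2, contributing (x + 5)^2
  λ = -3: largest Jordan block has size 1, contributing (x + 3)

So m_A(x) = (x + 3)*(x + 5)^2 = x^3 + 13*x^2 + 55*x + 75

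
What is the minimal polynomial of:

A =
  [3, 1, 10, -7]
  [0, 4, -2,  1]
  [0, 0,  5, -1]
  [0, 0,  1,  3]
x^4 - 15*x^3 + 84*x^2 - 208*x + 192

The characteristic polynomial is χ_A(x) = (x - 4)^3*(x - 3), so the eigenvalues are known. The minimal polynomial is
  m_A(x) = Π_λ (x − λ)^{k_λ}
where k_λ is the size of the *largest* Jordan block for λ (equivalently, the smallest k with (A − λI)^k v = 0 for every generalised eigenvector v of λ).

  λ = 3: largest Jordan block has size 1, contributing (x − 3)
  λ = 4: largest Jordan block has size 3, contributing (x − 4)^3

So m_A(x) = (x - 4)^3*(x - 3) = x^4 - 15*x^3 + 84*x^2 - 208*x + 192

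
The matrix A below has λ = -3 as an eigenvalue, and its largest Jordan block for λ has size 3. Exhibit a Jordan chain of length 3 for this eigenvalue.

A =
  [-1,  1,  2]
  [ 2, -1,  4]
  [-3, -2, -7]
A Jordan chain for λ = -3 of length 3:
v_1 = (0, -4, 2)ᵀ
v_2 = (2, 2, -3)ᵀ
v_3 = (1, 0, 0)ᵀ

Let N = A − (-3)·I. We want v_3 with N^3 v_3 = 0 but N^2 v_3 ≠ 0; then v_{j-1} := N · v_j for j = 3, …, 2.

Pick v_3 = (1, 0, 0)ᵀ.
Then v_2 = N · v_3 = (2, 2, -3)ᵀ.
Then v_1 = N · v_2 = (0, -4, 2)ᵀ.

Sanity check: (A − (-3)·I) v_1 = (0, 0, 0)ᵀ = 0. ✓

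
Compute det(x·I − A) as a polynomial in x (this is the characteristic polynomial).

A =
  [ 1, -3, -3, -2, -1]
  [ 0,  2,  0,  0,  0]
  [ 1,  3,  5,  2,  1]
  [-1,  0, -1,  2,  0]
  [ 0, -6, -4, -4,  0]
x^5 - 10*x^4 + 40*x^3 - 80*x^2 + 80*x - 32

Expanding det(x·I − A) (e.g. by cofactor expansion or by noting that A is similar to its Jordan form J, which has the same characteristic polynomial as A) gives
  χ_A(x) = x^5 - 10*x^4 + 40*x^3 - 80*x^2 + 80*x - 32
which factors as (x - 2)^5. The eigenvalues (with algebraic multiplicities) are λ = 2 with multiplicity 5.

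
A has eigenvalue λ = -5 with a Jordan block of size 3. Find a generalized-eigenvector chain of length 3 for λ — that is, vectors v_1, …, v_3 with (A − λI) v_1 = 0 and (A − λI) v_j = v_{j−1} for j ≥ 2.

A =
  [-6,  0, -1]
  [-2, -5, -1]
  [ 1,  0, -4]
A Jordan chain for λ = -5 of length 3:
v_1 = (0, 1, 0)ᵀ
v_2 = (-1, -2, 1)ᵀ
v_3 = (1, 0, 0)ᵀ

Let N = A − (-5)·I. We want v_3 with N^3 v_3 = 0 but N^2 v_3 ≠ 0; then v_{j-1} := N · v_j for j = 3, …, 2.

Pick v_3 = (1, 0, 0)ᵀ.
Then v_2 = N · v_3 = (-1, -2, 1)ᵀ.
Then v_1 = N · v_2 = (0, 1, 0)ᵀ.

Sanity check: (A − (-5)·I) v_1 = (0, 0, 0)ᵀ = 0. ✓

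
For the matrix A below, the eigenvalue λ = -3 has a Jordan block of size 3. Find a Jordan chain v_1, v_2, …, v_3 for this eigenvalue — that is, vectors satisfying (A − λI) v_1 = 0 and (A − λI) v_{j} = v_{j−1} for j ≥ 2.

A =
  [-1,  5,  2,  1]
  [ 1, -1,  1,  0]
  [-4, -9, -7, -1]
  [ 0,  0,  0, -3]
A Jordan chain for λ = -3 of length 3:
v_1 = (1, 0, -1, 0)ᵀ
v_2 = (2, 1, -4, 0)ᵀ
v_3 = (1, 0, 0, 0)ᵀ

Let N = A − (-3)·I. We want v_3 with N^3 v_3 = 0 but N^2 v_3 ≠ 0; then v_{j-1} := N · v_j for j = 3, …, 2.

Pick v_3 = (1, 0, 0, 0)ᵀ.
Then v_2 = N · v_3 = (2, 1, -4, 0)ᵀ.
Then v_1 = N · v_2 = (1, 0, -1, 0)ᵀ.

Sanity check: (A − (-3)·I) v_1 = (0, 0, 0, 0)ᵀ = 0. ✓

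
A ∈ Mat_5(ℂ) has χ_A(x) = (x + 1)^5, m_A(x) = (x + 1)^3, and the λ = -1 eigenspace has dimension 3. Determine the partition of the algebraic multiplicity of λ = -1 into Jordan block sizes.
Block sizes for λ = -1: [3, 1, 1]

Step 1 — from the characteristic polynomial, algebraic multiplicity of λ = -1 is 5. From dim ker(A − (-1)·I) = 3, there are exactly 3 Jordan blocks for λ = -1.
Step 2 — from the minimal polynomial, the factor (x + 1)^3 tells us the largest block for λ = -1 has size 3.
Step 3 — with total size 5, 3 blocks, and largest block 3, the block sizes (in nonincreasing order) are [3, 1, 1].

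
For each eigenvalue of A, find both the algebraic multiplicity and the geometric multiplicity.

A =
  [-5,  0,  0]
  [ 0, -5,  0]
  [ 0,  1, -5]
λ = -5: alg = 3, geom = 2

Step 1 — factor the characteristic polynomial to read off the algebraic multiplicities:
  χ_A(x) = (x + 5)^3

Step 2 — compute geometric multiplicities via the rank-nullity identity g(λ) = n − rank(A − λI):
  rank(A − (-5)·I) = 1, so dim ker(A − (-5)·I) = n − 1 = 2

Summary:
  λ = -5: algebraic multiplicity = 3, geometric multiplicity = 2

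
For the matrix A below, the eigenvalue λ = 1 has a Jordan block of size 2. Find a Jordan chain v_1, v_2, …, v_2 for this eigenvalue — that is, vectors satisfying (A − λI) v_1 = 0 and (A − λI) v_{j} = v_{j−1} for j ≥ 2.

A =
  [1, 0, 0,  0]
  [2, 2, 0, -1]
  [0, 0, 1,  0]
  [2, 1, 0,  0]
A Jordan chain for λ = 1 of length 2:
v_1 = (0, 2, 0, 2)ᵀ
v_2 = (1, 0, 0, 0)ᵀ

Let N = A − (1)·I. We want v_2 with N^2 v_2 = 0 but N^1 v_2 ≠ 0; then v_{j-1} := N · v_j for j = 2, …, 2.

Pick v_2 = (1, 0, 0, 0)ᵀ.
Then v_1 = N · v_2 = (0, 2, 0, 2)ᵀ.

Sanity check: (A − (1)·I) v_1 = (0, 0, 0, 0)ᵀ = 0. ✓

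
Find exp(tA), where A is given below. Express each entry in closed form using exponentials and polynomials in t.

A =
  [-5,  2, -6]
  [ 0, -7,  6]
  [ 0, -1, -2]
e^{tA} =
  [exp(-5*t), 2*exp(-4*t) - 2*exp(-5*t), -6*exp(-4*t) + 6*exp(-5*t)]
  [0, -2*exp(-4*t) + 3*exp(-5*t), 6*exp(-4*t) - 6*exp(-5*t)]
  [0, -exp(-4*t) + exp(-5*t), 3*exp(-4*t) - 2*exp(-5*t)]

Strategy: write A = P · J · P⁻¹ where J is a Jordan canonical form, so e^{tA} = P · e^{tJ} · P⁻¹, and e^{tJ} can be computed block-by-block.

A has Jordan form
J =
  [-5,  0,  0]
  [ 0, -5,  0]
  [ 0,  0, -4]
(up to reordering of blocks).

Per-block formulas:
  For a 1×1 block at λ = -4: exp(t · [-4]) = [e^(-4t)].
  For a 1×1 block at λ = -5: exp(t · [-5]) = [e^(-5t)].

After assembling e^{tJ} and conjugating by P, we get:

e^{tA} =
  [exp(-5*t), 2*exp(-4*t) - 2*exp(-5*t), -6*exp(-4*t) + 6*exp(-5*t)]
  [0, -2*exp(-4*t) + 3*exp(-5*t), 6*exp(-4*t) - 6*exp(-5*t)]
  [0, -exp(-4*t) + exp(-5*t), 3*exp(-4*t) - 2*exp(-5*t)]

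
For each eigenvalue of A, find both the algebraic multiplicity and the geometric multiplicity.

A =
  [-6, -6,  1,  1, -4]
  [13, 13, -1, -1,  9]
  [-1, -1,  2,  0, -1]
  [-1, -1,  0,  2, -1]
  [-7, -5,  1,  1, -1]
λ = 2: alg = 5, geom = 3

Step 1 — factor the characteristic polynomial to read off the algebraic multiplicities:
  χ_A(x) = (x - 2)^5

Step 2 — compute geometric multiplicities via the rank-nullity identity g(λ) = n − rank(A − λI):
  rank(A − (2)·I) = 2, so dim ker(A − (2)·I) = n − 2 = 3

Summary:
  λ = 2: algebraic multiplicity = 5, geometric multiplicity = 3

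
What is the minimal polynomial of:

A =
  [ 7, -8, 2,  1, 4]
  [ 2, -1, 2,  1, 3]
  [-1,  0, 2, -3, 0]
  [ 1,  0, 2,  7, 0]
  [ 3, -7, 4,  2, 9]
x^4 - 20*x^3 + 148*x^2 - 480*x + 576

The characteristic polynomial is χ_A(x) = (x - 6)^2*(x - 4)^3, so the eigenvalues are known. The minimal polynomial is
  m_A(x) = Π_λ (x − λ)^{k_λ}
where k_λ is the size of the *largest* Jordan block for λ (equivalently, the smallest k with (A − λI)^k v = 0 for every generalised eigenvector v of λ).

  λ = 4: largest Jordan block has size 2, contributing (x − 4)^2
  λ = 6: largest Jordan block has size 2, contributing (x − 6)^2

So m_A(x) = (x - 6)^2*(x - 4)^2 = x^4 - 20*x^3 + 148*x^2 - 480*x + 576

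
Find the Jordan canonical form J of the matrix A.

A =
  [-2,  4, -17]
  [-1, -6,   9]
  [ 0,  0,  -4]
J_3(-4)

The characteristic polynomial is
  det(x·I − A) = x^3 + 12*x^2 + 48*x + 64 = (x + 4)^3

Eigenvalues and multiplicities (the geometric multiplicity of λ is n − rank(A − λI), which equals the number of Jordan blocks for λ):
  λ = -4: algebraic multiplicity = 3, geometric multiplicity = 1

Determining the block sizes for each eigenvalue:
  λ = -4: one block (gm = 1), so the single block has size am = 3 → block sizes [3]

Assembling the blocks gives a Jordan form
J =
  [-4,  1,  0]
  [ 0, -4,  1]
  [ 0,  0, -4]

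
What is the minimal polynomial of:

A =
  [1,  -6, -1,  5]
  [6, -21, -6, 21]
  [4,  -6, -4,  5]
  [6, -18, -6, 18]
x^3 + 3*x^2

The characteristic polynomial is χ_A(x) = x^2*(x + 3)^2, so the eigenvalues are known. The minimal polynomial is
  m_A(x) = Π_λ (x − λ)^{k_λ}
where k_λ is the size of the *largest* Jordan block for λ (equivalently, the smallest k with (A − λI)^k v = 0 for every generalised eigenvector v of λ).

  λ = -3: largest Jordan block has size 1, contributing (x + 3)
  λ = 0: largest Jordan block has size 2, contributing (x − 0)^2

So m_A(x) = x^2*(x + 3) = x^3 + 3*x^2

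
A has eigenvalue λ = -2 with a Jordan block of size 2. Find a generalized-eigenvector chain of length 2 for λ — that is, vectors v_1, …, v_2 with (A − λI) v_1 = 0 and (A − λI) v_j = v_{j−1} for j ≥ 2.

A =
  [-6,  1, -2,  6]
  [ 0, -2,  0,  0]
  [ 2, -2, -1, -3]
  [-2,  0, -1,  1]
A Jordan chain for λ = -2 of length 2:
v_1 = (-4, 0, 2, -2)ᵀ
v_2 = (1, 0, 0, 0)ᵀ

Let N = A − (-2)·I. We want v_2 with N^2 v_2 = 0 but N^1 v_2 ≠ 0; then v_{j-1} := N · v_j for j = 2, …, 2.

Pick v_2 = (1, 0, 0, 0)ᵀ.
Then v_1 = N · v_2 = (-4, 0, 2, -2)ᵀ.

Sanity check: (A − (-2)·I) v_1 = (0, 0, 0, 0)ᵀ = 0. ✓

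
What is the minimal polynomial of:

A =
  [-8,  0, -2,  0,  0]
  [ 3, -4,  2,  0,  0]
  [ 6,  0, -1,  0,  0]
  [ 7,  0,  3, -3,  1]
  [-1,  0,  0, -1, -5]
x^3 + 13*x^2 + 56*x + 80

The characteristic polynomial is χ_A(x) = (x + 4)^4*(x + 5), so the eigenvalues are known. The minimal polynomial is
  m_A(x) = Π_λ (x − λ)^{k_λ}
where k_λ is the size of the *largest* Jordan block for λ (equivalently, the smallest k with (A − λI)^k v = 0 for every generalised eigenvector v of λ).

  λ = -5: largest Jordan block has size 1, contributing (x + 5)
  λ = -4: largest Jordan block has size 2, contributing (x + 4)^2

So m_A(x) = (x + 4)^2*(x + 5) = x^3 + 13*x^2 + 56*x + 80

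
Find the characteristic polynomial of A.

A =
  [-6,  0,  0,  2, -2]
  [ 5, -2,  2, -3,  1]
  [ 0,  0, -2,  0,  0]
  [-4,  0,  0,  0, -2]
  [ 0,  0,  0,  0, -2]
x^5 + 12*x^4 + 56*x^3 + 128*x^2 + 144*x + 64

Expanding det(x·I − A) (e.g. by cofactor expansion or by noting that A is similar to its Jordan form J, which has the same characteristic polynomial as A) gives
  χ_A(x) = x^5 + 12*x^4 + 56*x^3 + 128*x^2 + 144*x + 64
which factors as (x + 2)^4*(x + 4). The eigenvalues (with algebraic multiplicities) are λ = -4 with multiplicity 1, λ = -2 with multiplicity 4.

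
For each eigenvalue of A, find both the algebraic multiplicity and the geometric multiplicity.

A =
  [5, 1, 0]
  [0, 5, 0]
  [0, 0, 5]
λ = 5: alg = 3, geom = 2

Step 1 — factor the characteristic polynomial to read off the algebraic multiplicities:
  χ_A(x) = (x - 5)^3

Step 2 — compute geometric multiplicities via the rank-nullity identity g(λ) = n − rank(A − λI):
  rank(A − (5)·I) = 1, so dim ker(A − (5)·I) = n − 1 = 2

Summary:
  λ = 5: algebraic multiplicity = 3, geometric multiplicity = 2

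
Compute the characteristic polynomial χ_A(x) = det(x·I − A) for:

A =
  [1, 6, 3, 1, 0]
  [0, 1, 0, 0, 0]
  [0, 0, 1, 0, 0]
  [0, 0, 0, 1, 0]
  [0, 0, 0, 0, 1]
x^5 - 5*x^4 + 10*x^3 - 10*x^2 + 5*x - 1

Expanding det(x·I − A) (e.g. by cofactor expansion or by noting that A is similar to its Jordan form J, which has the same characteristic polynomial as A) gives
  χ_A(x) = x^5 - 5*x^4 + 10*x^3 - 10*x^2 + 5*x - 1
which factors as (x - 1)^5. The eigenvalues (with algebraic multiplicities) are λ = 1 with multiplicity 5.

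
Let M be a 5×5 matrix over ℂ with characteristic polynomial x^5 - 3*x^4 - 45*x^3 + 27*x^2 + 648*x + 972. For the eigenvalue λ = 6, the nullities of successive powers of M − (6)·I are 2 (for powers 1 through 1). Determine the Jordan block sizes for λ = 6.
Block sizes for λ = 6: [1, 1]

From the dimensions of kernels of powers, the number of Jordan blocks of size at least j is d_j − d_{j−1} where d_j = dim ker(N^j) (with d_0 = 0). Computing the differences gives [2].
The number of blocks of size exactly k is (#blocks of size ≥ k) − (#blocks of size ≥ k + 1), so the partition is: 2 block(s) of size 1.
In nonincreasing order the block sizes are [1, 1].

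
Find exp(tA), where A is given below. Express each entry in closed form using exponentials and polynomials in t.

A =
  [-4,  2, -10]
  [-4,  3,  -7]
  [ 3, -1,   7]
e^{tA} =
  [-t^2*exp(2*t) - 6*t*exp(2*t) + exp(2*t), 2*t*exp(2*t), -2*t^2*exp(2*t) - 10*t*exp(2*t)]
  [-t^2*exp(2*t)/2 - 4*t*exp(2*t), t*exp(2*t) + exp(2*t), -t^2*exp(2*t) - 7*t*exp(2*t)]
  [t^2*exp(2*t)/2 + 3*t*exp(2*t), -t*exp(2*t), t^2*exp(2*t) + 5*t*exp(2*t) + exp(2*t)]

Strategy: write A = P · J · P⁻¹ where J is a Jordan canonical form, so e^{tA} = P · e^{tJ} · P⁻¹, and e^{tJ} can be computed block-by-block.

A has Jordan form
J =
  [2, 1, 0]
  [0, 2, 1]
  [0, 0, 2]
(up to reordering of blocks).

Per-block formulas:
  For a 3×3 Jordan block J_3(2): exp(t · J_3(2)) = e^(2t)·(I + t·N + (t^2/2)·N^2), where N is the 3×3 nilpotent shift.

After assembling e^{tJ} and conjugating by P, we get:

e^{tA} =
  [-t^2*exp(2*t) - 6*t*exp(2*t) + exp(2*t), 2*t*exp(2*t), -2*t^2*exp(2*t) - 10*t*exp(2*t)]
  [-t^2*exp(2*t)/2 - 4*t*exp(2*t), t*exp(2*t) + exp(2*t), -t^2*exp(2*t) - 7*t*exp(2*t)]
  [t^2*exp(2*t)/2 + 3*t*exp(2*t), -t*exp(2*t), t^2*exp(2*t) + 5*t*exp(2*t) + exp(2*t)]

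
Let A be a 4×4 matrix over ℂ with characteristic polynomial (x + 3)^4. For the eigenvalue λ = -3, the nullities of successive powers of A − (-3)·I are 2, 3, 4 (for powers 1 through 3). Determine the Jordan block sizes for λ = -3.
Block sizes for λ = -3: [3, 1]

From the dimensions of kernels of powers, the number of Jordan blocks of size at least j is d_j − d_{j−1} where d_j = dim ker(N^j) (with d_0 = 0). Computing the differences gives [2, 1, 1].
The number of blocks of size exactly k is (#blocks of size ≥ k) − (#blocks of size ≥ k + 1), so the partition is: 1 block(s) of size 1, 1 block(s) of size 3.
In nonincreasing order the block sizes are [3, 1].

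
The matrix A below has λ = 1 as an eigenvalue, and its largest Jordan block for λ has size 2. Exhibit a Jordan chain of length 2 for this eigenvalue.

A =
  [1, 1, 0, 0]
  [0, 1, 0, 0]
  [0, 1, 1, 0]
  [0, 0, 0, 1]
A Jordan chain for λ = 1 of length 2:
v_1 = (1, 0, 1, 0)ᵀ
v_2 = (0, 1, 0, 0)ᵀ

Let N = A − (1)·I. We want v_2 with N^2 v_2 = 0 but N^1 v_2 ≠ 0; then v_{j-1} := N · v_j for j = 2, …, 2.

Pick v_2 = (0, 1, 0, 0)ᵀ.
Then v_1 = N · v_2 = (1, 0, 1, 0)ᵀ.

Sanity check: (A − (1)·I) v_1 = (0, 0, 0, 0)ᵀ = 0. ✓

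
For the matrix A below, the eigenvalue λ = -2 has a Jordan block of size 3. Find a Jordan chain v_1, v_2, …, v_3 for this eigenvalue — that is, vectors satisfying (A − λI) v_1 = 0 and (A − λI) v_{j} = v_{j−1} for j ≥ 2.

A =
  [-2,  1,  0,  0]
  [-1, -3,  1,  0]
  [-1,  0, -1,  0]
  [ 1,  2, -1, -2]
A Jordan chain for λ = -2 of length 3:
v_1 = (-1, 0, -1, -1)ᵀ
v_2 = (0, -1, -1, 1)ᵀ
v_3 = (1, 0, 0, 0)ᵀ

Let N = A − (-2)·I. We want v_3 with N^3 v_3 = 0 but N^2 v_3 ≠ 0; then v_{j-1} := N · v_j for j = 3, …, 2.

Pick v_3 = (1, 0, 0, 0)ᵀ.
Then v_2 = N · v_3 = (0, -1, -1, 1)ᵀ.
Then v_1 = N · v_2 = (-1, 0, -1, -1)ᵀ.

Sanity check: (A − (-2)·I) v_1 = (0, 0, 0, 0)ᵀ = 0. ✓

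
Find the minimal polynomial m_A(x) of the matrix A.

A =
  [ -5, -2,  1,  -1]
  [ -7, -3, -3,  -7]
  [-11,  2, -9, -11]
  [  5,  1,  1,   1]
x^3 + 12*x^2 + 48*x + 64

The characteristic polynomial is χ_A(x) = (x + 4)^4, so the eigenvalues are known. The minimal polynomial is
  m_A(x) = Π_λ (x − λ)^{k_λ}
where k_λ is the size of the *largest* Jordan block for λ (equivalently, the smallest k with (A − λI)^k v = 0 for every generalised eigenvector v of λ).

  λ = -4: largest Jordan block has size 3, contributing (x + 4)^3

So m_A(x) = (x + 4)^3 = x^3 + 12*x^2 + 48*x + 64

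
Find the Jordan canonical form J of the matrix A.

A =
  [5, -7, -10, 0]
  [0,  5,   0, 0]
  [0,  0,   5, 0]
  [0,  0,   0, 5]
J_2(5) ⊕ J_1(5) ⊕ J_1(5)

The characteristic polynomial is
  det(x·I − A) = x^4 - 20*x^3 + 150*x^2 - 500*x + 625 = (x - 5)^4

Eigenvalues and multiplicities (the geometric multiplicity of λ is n − rank(A − λI), which equals the number of Jordan blocks for λ):
  λ = 5: algebraic multiplicity = 4, geometric multiplicity = 3

Determining the block sizes for each eigenvalue:
  λ = 5: 3 blocks summing to 4 forces exactly one block of size 2 and the rest size 1 → block sizes [2, 1, 1]

Assembling the blocks gives a Jordan form
J =
  [5, 1, 0, 0]
  [0, 5, 0, 0]
  [0, 0, 5, 0]
  [0, 0, 0, 5]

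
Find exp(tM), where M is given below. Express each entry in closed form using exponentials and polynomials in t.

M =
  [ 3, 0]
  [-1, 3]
e^{tM} =
  [exp(3*t), 0]
  [-t*exp(3*t), exp(3*t)]

Strategy: write M = P · J · P⁻¹ where J is a Jordan canonical form, so e^{tM} = P · e^{tJ} · P⁻¹, and e^{tJ} can be computed block-by-block.

M has Jordan form
J =
  [3, 1]
  [0, 3]
(up to reordering of blocks).

Per-block formulas:
  For a 2×2 Jordan block J_2(3): exp(t · J_2(3)) = e^(3t)·(I + t·N), where N is the 2×2 nilpotent shift.

After assembling e^{tJ} and conjugating by P, we get:

e^{tM} =
  [exp(3*t), 0]
  [-t*exp(3*t), exp(3*t)]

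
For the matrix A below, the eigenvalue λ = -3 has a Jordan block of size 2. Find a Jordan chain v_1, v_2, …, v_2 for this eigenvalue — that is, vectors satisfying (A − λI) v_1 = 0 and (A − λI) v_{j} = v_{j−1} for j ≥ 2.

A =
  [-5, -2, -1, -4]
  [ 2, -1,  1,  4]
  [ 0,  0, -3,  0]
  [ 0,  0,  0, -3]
A Jordan chain for λ = -3 of length 2:
v_1 = (-2, 2, 0, 0)ᵀ
v_2 = (1, 0, 0, 0)ᵀ

Let N = A − (-3)·I. We want v_2 with N^2 v_2 = 0 but N^1 v_2 ≠ 0; then v_{j-1} := N · v_j for j = 2, …, 2.

Pick v_2 = (1, 0, 0, 0)ᵀ.
Then v_1 = N · v_2 = (-2, 2, 0, 0)ᵀ.

Sanity check: (A − (-3)·I) v_1 = (0, 0, 0, 0)ᵀ = 0. ✓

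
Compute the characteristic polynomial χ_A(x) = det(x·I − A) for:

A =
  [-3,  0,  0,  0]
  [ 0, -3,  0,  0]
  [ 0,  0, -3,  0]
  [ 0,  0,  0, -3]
x^4 + 12*x^3 + 54*x^2 + 108*x + 81

Expanding det(x·I − A) (e.g. by cofactor expansion or by noting that A is similar to its Jordan form J, which has the same characteristic polynomial as A) gives
  χ_A(x) = x^4 + 12*x^3 + 54*x^2 + 108*x + 81
which factors as (x + 3)^4. The eigenvalues (with algebraic multiplicities) are λ = -3 with multiplicity 4.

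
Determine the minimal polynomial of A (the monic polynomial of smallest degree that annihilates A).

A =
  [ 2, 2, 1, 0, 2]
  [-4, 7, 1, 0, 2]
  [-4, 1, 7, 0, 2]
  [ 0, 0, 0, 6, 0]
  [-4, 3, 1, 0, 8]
x^3 - 18*x^2 + 108*x - 216

The characteristic polynomial is χ_A(x) = (x - 6)^5, so the eigenvalues are known. The minimal polynomial is
  m_A(x) = Π_λ (x − λ)^{k_λ}
where k_λ is the size of the *largest* Jordan block for λ (equivalently, the smallest k with (A − λI)^k v = 0 for every generalised eigenvector v of λ).

  λ = 6: largest Jordan block has size 3, contributing (x − 6)^3

So m_A(x) = (x - 6)^3 = x^3 - 18*x^2 + 108*x - 216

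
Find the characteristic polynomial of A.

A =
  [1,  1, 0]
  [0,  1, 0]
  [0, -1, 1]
x^3 - 3*x^2 + 3*x - 1

Expanding det(x·I − A) (e.g. by cofactor expansion or by noting that A is similar to its Jordan form J, which has the same characteristic polynomial as A) gives
  χ_A(x) = x^3 - 3*x^2 + 3*x - 1
which factors as (x - 1)^3. The eigenvalues (with algebraic multiplicities) are λ = 1 with multiplicity 3.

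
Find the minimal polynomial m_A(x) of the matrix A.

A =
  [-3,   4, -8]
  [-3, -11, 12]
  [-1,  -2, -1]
x^2 + 10*x + 25

The characteristic polynomial is χ_A(x) = (x + 5)^3, so the eigenvalues are known. The minimal polynomial is
  m_A(x) = Π_λ (x − λ)^{k_λ}
where k_λ is the size of the *largest* Jordan block for λ (equivalently, the smallest k with (A − λI)^k v = 0 for every generalised eigenvector v of λ).

  λ = -5: largest Jordan block has size 2, contributing (x + 5)^2

So m_A(x) = (x + 5)^2 = x^2 + 10*x + 25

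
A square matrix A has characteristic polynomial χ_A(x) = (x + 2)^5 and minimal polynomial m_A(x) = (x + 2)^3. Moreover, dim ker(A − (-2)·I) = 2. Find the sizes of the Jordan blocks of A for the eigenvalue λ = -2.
Block sizes for λ = -2: [3, 2]

Step 1 — from the characteristic polynomial, algebraic multiplicity of λ = -2 is 5. From dim ker(A − (-2)·I) = 2, there are exactly 2 Jordan blocks for λ = -2.
Step 2 — from the minimal polynomial, the factor (x + 2)^3 tells us the largest block for λ = -2 has size 3.
Step 3 — with total size 5, 2 blocks, and largest block 3, the block sizes (in nonincreasing order) are [3, 2].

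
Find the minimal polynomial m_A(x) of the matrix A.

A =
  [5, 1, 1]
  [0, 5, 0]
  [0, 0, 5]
x^2 - 10*x + 25

The characteristic polynomial is χ_A(x) = (x - 5)^3, so the eigenvalues are known. The minimal polynomial is
  m_A(x) = Π_λ (x − λ)^{k_λ}
where k_λ is the size of the *largest* Jordan block for λ (equivalently, the smallest k with (A − λI)^k v = 0 for every generalised eigenvector v of λ).

  λ = 5: largest Jordan block has size 2, contributing (x − 5)^2

So m_A(x) = (x - 5)^2 = x^2 - 10*x + 25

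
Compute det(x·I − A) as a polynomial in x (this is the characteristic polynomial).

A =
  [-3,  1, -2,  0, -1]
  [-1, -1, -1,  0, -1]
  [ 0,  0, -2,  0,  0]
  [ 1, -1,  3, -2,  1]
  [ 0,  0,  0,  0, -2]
x^5 + 10*x^4 + 40*x^3 + 80*x^2 + 80*x + 32

Expanding det(x·I − A) (e.g. by cofactor expansion or by noting that A is similar to its Jordan form J, which has the same characteristic polynomial as A) gives
  χ_A(x) = x^5 + 10*x^4 + 40*x^3 + 80*x^2 + 80*x + 32
which factors as (x + 2)^5. The eigenvalues (with algebraic multiplicities) are λ = -2 with multiplicity 5.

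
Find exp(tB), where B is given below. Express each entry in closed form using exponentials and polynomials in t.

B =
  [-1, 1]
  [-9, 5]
e^{tB} =
  [-3*t*exp(2*t) + exp(2*t), t*exp(2*t)]
  [-9*t*exp(2*t), 3*t*exp(2*t) + exp(2*t)]

Strategy: write B = P · J · P⁻¹ where J is a Jordan canonical form, so e^{tB} = P · e^{tJ} · P⁻¹, and e^{tJ} can be computed block-by-block.

B has Jordan form
J =
  [2, 1]
  [0, 2]
(up to reordering of blocks).

Per-block formulas:
  For a 2×2 Jordan block J_2(2): exp(t · J_2(2)) = e^(2t)·(I + t·N), where N is the 2×2 nilpotent shift.

After assembling e^{tJ} and conjugating by P, we get:

e^{tB} =
  [-3*t*exp(2*t) + exp(2*t), t*exp(2*t)]
  [-9*t*exp(2*t), 3*t*exp(2*t) + exp(2*t)]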